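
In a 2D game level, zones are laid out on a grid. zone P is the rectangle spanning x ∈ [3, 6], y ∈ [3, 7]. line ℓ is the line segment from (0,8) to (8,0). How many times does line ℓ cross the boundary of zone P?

2

The segment meets the boundary at (5,3), (3,5).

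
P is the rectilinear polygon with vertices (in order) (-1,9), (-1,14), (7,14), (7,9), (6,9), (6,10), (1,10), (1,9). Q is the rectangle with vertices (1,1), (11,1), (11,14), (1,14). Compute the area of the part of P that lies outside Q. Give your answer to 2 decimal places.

10.00

|P| = 35, |P∩Q| = 25.
|P ∖ Q| = |P| − |P∩Q| = 35 − 25 = 10.00.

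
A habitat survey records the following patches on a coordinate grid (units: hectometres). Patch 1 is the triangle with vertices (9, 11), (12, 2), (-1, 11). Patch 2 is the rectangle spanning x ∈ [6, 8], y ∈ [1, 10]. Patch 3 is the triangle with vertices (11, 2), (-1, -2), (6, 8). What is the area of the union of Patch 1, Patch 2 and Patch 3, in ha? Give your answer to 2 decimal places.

By inclusion–exclusion:
Individual areas: |Patch 1| = 45, |Patch 2| = 18, |Patch 3| = 46.
|Patch 1∩Patch 2| = 9.0769.
|Patch 1∩Patch 3| = 4.1602.
|Patch 2∩Patch 3| = 11.6.
|Patch 1∩Patch 2∩Patch 3| = 2.6769.
|Patch 1 ∪ Patch 2 ∪ Patch 3| = 109 − 24.8371 + 2.6769 = 86.84.

86.84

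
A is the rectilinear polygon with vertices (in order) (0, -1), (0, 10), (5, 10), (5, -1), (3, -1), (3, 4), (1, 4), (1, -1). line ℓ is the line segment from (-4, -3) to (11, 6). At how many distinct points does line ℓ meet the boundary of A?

The segment meets the boundary at (5,2.4), (3,1.2), (1,0), (0,-0.6).

4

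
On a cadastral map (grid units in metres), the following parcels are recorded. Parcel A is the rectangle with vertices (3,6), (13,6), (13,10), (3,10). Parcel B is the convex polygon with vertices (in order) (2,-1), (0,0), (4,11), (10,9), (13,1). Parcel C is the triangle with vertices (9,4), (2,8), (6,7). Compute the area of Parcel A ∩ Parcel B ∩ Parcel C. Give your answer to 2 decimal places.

2.84

The intersection is the polygon with vertices (5.5,6), (3,7.429), (3,7.75), (6,7), (7,6).
By the shoelace formula its area is 2.84.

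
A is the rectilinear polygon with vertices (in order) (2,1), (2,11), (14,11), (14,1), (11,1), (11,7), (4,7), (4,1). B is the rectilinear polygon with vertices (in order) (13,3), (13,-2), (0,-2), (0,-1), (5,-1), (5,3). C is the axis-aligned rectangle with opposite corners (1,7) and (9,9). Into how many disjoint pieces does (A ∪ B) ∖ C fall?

2

(A ∪ B) ∖ C splits into 2 disjoint pieces (area 93, area 12).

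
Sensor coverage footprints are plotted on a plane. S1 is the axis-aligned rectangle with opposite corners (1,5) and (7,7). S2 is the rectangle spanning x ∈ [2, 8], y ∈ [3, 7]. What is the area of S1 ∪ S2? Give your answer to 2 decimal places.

26.00

By inclusion–exclusion:
Individual areas: |S1| = 12, |S2| = 24.
|S1∩S2|: x∈[2,7], y∈[5,7] → 5·2 = 10.
|S1 ∪ S2| = 36 − 10 = 26.00.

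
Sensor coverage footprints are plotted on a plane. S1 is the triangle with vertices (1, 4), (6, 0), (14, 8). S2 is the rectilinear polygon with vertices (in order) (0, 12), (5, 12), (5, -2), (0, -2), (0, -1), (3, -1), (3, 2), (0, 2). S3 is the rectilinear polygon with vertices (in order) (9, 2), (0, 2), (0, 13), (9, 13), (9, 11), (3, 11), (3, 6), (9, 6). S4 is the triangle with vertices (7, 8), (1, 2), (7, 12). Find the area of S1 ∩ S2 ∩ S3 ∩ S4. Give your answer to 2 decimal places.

The intersection is the polygon with vertices (1.811,3.351), (2.472,4.453), (3.889,4.889), (2.111,3.111).
By the shoelace formula its area is 1.12.

1.12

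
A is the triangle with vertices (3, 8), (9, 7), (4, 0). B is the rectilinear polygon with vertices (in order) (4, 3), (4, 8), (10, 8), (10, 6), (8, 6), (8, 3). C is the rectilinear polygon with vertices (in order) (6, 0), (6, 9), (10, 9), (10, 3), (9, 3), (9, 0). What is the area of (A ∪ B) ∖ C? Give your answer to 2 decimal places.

|A ∪ B| = 31.1881.
|(A ∪ B) ∩ C| = 14.0714.
|(A ∪ B) ∖ C| = 31.1881 − 14.0714 = 17.12.

17.12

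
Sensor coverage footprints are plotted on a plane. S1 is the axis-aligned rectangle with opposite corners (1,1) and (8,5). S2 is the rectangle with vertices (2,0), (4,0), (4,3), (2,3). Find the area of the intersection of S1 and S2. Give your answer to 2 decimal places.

4.00

|S1∩S2|: x∈[2,4], y∈[1,3] → 2·2 = 4.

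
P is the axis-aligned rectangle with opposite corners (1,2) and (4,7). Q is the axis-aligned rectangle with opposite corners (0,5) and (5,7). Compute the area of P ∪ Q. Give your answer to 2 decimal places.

19.00

By inclusion–exclusion:
Individual areas: |P| = 15, |Q| = 10.
|P∩Q|: x∈[1,4], y∈[5,7] → 3·2 = 6.
|P ∪ Q| = 25 − 6 = 19.00.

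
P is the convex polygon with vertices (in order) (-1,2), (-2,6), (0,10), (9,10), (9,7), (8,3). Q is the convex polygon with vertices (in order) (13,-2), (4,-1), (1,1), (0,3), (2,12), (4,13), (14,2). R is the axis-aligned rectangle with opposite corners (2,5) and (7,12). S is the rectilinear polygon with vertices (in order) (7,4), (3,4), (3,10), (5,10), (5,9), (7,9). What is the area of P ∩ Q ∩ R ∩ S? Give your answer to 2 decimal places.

18.00

The intersection is the polygon with vertices (7,5), (3,5), (3,10), (5,10), (5,9), (7,9).
By the shoelace formula its area is 18.00.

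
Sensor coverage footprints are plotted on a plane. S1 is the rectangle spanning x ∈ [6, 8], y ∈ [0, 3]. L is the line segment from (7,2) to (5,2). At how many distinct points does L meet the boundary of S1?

1

The segment meets the boundary at (6,2).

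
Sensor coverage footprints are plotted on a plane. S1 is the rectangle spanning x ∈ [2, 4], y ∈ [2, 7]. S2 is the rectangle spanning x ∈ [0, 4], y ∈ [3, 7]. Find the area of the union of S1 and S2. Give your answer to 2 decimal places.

By inclusion–exclusion:
Individual areas: |S1| = 10, |S2| = 16.
|S1∩S2|: x∈[2,4], y∈[3,7] → 2·4 = 8.
|S1 ∪ S2| = 26 − 8 = 18.00.

18.00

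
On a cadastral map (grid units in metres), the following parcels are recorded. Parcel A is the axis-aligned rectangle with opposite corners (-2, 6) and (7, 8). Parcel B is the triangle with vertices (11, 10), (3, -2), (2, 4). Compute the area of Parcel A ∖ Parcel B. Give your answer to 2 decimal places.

|Parcel A| = 18, |Parcel A∩Parcel B| = 1.3333.
|Parcel A ∖ Parcel B| = |Parcel A| − |Parcel A∩Parcel B| = 18 − 1.3333 = 16.67.

16.67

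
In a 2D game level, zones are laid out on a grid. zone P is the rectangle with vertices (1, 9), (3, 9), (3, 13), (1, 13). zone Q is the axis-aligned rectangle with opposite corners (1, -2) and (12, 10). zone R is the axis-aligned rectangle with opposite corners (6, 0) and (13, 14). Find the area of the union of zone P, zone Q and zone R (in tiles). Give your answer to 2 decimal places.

By inclusion–exclusion:
Individual areas: |zone P| = 8, |zone Q| = 132, |zone R| = 98.
|zone P∩zone Q|: x∈[1,3], y∈[9,10] → 2·1 = 2.
|zone P∩zone R| = 0 (no overlap).
|zone Q∩zone R|: x∈[6,12], y∈[0,10] → 6·10 = 60.
|zone P∩zone Q∩zone R| = 0.
|zone P ∪ zone Q ∪ zone R| = 238 − 62 + 0 = 176.00.

176.00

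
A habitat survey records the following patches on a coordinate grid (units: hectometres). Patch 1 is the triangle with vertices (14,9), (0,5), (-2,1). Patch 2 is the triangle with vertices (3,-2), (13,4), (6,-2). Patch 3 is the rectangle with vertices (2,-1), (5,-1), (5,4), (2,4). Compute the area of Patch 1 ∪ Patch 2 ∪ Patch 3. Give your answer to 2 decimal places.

46.97

By inclusion–exclusion:
Individual areas: |Patch 1| = 24, |Patch 2| = 9, |Patch 3| = 15.
|Patch 1∩Patch 2| = 0.
|Patch 1∩Patch 3| = 1.
|Patch 2∩Patch 3| = 0.0333.
|Patch 1∩Patch 2∩Patch 3| = 0.
|Patch 1 ∪ Patch 2 ∪ Patch 3| = 48 − 1.0333 + 0 = 46.97.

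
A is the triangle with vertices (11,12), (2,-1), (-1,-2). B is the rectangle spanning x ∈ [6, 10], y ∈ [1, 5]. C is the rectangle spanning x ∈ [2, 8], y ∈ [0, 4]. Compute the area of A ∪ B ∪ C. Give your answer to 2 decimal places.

By inclusion–exclusion:
Individual areas: |A| = 15, |B| = 16, |C| = 24.
|A∩B| = 0.0171.
|A∩C| = 5.6291.
|B∩C|: x∈[6,8], y∈[1,4] → 2·3 = 6.
|A∩B∩C| = 0.
|A ∪ B ∪ C| = 55 − 11.6462 + 0 = 43.35.

43.35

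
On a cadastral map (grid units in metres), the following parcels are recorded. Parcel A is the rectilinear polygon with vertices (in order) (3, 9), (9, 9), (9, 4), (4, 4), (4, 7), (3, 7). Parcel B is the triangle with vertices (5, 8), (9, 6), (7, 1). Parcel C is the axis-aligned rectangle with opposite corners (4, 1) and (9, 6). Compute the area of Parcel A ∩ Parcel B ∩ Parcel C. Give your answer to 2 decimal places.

The intersection is the polygon with vertices (5.571,6), (9,6), (8.2,4), (6.143,4).
By the shoelace formula its area is 5.49.

5.49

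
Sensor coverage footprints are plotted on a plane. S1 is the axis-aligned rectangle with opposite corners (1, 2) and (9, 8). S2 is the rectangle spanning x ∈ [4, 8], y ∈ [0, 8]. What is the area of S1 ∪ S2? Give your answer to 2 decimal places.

By inclusion–exclusion:
Individual areas: |S1| = 48, |S2| = 32.
|S1∩S2|: x∈[4,8], y∈[2,8] → 4·6 = 24.
|S1 ∪ S2| = 80 − 24 = 56.00.

56.00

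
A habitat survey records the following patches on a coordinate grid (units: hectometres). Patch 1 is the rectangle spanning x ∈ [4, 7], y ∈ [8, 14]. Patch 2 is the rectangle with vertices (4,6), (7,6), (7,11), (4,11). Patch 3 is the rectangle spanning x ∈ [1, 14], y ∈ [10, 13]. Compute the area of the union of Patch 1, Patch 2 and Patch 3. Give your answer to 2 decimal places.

By inclusion–exclusion:
Individual areas: |Patch 1| = 18, |Patch 2| = 15, |Patch 3| = 39.
|Patch 1∩Patch 2|: x∈[4,7], y∈[8,11] → 3·3 = 9.
|Patch 1∩Patch 3|: x∈[4,7], y∈[10,13] → 3·3 = 9.
|Patch 2∩Patch 3|: x∈[4,7], y∈[10,11] → 3·1 = 3.
|Patch 1∩Patch 2∩Patch 3| = 3.
|Patch 1 ∪ Patch 2 ∪ Patch 3| = 72 − 21 + 3 = 54.00.

54.00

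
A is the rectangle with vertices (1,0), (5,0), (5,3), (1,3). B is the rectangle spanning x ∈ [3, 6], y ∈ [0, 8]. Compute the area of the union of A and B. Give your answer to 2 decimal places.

By inclusion–exclusion:
Individual areas: |A| = 12, |B| = 24.
|A∩B|: x∈[3,5], y∈[0,3] → 2·3 = 6.
|A ∪ B| = 36 − 6 = 30.00.

30.00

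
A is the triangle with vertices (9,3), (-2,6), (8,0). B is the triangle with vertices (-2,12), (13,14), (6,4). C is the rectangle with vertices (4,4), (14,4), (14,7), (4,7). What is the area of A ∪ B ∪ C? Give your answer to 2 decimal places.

108.61

By inclusion–exclusion:
Individual areas: |A| = 18, |B| = 68, |C| = 30.
|A∩B| = 0.
|A∩C| = 0.2424.
|B∩C| = 7.15.
|A∩B∩C| = 0.
|A ∪ B ∪ C| = 116 − 7.3924 + 0 = 108.61.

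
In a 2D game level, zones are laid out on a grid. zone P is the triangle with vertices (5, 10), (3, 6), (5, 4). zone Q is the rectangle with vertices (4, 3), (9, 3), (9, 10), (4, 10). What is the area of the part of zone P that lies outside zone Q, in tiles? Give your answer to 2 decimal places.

1.50

|zone P| = 6, |zone P∩zone Q| = 4.5.
|zone P ∖ zone Q| = |zone P| − |zone P∩zone Q| = 6 − 4.5 = 1.50.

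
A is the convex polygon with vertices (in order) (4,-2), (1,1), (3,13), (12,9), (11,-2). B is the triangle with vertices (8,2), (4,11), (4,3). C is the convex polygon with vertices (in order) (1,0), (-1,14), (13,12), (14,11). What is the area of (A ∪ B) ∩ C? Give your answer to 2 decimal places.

The region (A ∪ B) ∩ C is the polygon with vertices (3,13), (11.762,9.106), (1.542,0.458), (1,1).
By the shoelace formula its area is 61.57.

61.57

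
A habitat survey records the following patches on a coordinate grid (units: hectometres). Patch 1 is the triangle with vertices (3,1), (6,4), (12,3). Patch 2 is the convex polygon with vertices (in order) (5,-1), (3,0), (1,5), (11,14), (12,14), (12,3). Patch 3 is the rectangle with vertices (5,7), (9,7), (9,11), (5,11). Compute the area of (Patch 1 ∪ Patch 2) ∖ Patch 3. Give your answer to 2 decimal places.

85.20

|Patch 1 ∪ Patch 2| = 98.
|(Patch 1 ∪ Patch 2) ∩ Patch 3| = 12.8.
|(Patch 1 ∪ Patch 2) ∖ Patch 3| = 98 − 12.8 = 85.20.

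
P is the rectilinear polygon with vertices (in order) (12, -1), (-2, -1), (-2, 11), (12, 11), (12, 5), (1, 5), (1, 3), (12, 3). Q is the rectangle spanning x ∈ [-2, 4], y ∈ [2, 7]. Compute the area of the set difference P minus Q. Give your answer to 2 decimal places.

|P| = 146, |P∩Q| = 24.
|P ∖ Q| = |P| − |P∩Q| = 146 − 24 = 122.00.

122.00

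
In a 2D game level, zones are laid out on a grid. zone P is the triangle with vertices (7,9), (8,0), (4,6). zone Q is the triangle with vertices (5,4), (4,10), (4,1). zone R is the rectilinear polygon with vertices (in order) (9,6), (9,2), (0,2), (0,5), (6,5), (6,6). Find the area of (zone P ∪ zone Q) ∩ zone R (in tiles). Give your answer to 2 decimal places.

9.44

|zone P ∪ zone Q| = 18.8651.
|(zone P ∪ zone Q) ∩ zone R| = 9.44.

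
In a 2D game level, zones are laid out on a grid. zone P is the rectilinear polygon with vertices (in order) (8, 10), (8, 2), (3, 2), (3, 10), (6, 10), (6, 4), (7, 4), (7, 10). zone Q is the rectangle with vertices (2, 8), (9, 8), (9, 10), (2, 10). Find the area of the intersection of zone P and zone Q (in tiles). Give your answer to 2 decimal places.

8.00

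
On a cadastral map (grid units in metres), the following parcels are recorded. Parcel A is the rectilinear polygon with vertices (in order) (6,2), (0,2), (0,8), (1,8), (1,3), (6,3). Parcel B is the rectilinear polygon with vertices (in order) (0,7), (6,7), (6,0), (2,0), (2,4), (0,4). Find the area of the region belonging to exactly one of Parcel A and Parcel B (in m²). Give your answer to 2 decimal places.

31.00

|Parcel A| = 11, |Parcel B| = 34, |Parcel A∩Parcel B| = 7.
|Parcel A △ Parcel B| = |Parcel A| + |Parcel B| − 2·|Parcel A∩Parcel B| = 11 + 34 − 14 = 31.00.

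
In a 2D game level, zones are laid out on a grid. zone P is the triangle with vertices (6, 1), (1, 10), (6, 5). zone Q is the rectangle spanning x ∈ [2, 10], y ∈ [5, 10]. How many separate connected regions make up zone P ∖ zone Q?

2

zone P ∖ zone Q splits into 2 disjoint pieces (area 4.4444, area 0.4).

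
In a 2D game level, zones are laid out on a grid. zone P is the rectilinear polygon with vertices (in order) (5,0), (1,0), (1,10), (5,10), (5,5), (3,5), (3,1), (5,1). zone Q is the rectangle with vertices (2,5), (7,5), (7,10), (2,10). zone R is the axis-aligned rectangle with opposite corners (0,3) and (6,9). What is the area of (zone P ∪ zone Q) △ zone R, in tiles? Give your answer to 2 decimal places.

30.00

|zone P ∪ zone Q| = 42.
|(zone P ∪ zone Q) ∩ zone R| = 24.
|(zone P ∪ zone Q) △ zone R| = 42 + 36 − 48 = 30.00.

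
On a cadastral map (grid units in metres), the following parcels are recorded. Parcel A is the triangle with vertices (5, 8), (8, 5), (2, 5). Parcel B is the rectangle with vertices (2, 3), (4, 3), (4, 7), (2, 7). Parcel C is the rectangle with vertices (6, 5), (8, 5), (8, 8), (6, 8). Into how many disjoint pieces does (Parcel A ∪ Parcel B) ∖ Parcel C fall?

(Parcel A ∪ Parcel B) ∖ Parcel C is a single connected region.

1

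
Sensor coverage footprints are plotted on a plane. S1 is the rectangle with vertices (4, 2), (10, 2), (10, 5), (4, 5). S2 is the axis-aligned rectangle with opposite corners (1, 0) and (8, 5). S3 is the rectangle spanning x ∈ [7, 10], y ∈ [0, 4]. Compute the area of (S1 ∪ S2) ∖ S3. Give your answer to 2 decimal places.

33.00

|S1 ∪ S2| = 41.
|(S1 ∪ S2) ∩ S3| = 8.
|(S1 ∪ S2) ∖ S3| = 41 − 8 = 33.00.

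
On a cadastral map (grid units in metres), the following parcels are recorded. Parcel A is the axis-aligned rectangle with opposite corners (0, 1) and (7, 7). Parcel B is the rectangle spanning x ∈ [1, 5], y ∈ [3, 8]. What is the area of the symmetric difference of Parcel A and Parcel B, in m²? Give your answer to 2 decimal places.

|Parcel A∩Parcel B|: x∈[1,5], y∈[3,7] → 4·4 = 16.
|Parcel A △ Parcel B| = |Parcel A| + |Parcel B| − 2·|Parcel A∩Parcel B| = 42 + 20 − 32 = 30.00.

30.00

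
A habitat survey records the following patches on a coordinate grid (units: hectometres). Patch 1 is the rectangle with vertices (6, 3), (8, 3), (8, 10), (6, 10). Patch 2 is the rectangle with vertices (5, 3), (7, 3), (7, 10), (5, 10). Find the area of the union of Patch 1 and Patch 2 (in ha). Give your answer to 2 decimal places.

21.00

By inclusion–exclusion:
Individual areas: |Patch 1| = 14, |Patch 2| = 14.
|Patch 1∩Patch 2|: x∈[6,7], y∈[3,10] → 1·7 = 7.
|Patch 1 ∪ Patch 2| = 28 − 7 = 21.00.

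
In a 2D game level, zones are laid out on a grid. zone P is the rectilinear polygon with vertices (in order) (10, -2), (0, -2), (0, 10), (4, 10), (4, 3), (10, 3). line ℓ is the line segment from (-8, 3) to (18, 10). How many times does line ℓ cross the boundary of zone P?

2

The segment meets the boundary at (4,6.231), (0,5.154).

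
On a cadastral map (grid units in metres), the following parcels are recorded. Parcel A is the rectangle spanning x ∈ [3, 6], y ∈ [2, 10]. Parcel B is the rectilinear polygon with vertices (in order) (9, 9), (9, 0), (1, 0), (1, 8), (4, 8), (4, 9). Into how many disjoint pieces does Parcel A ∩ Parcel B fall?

1

Parcel A ∩ Parcel B is a single connected region.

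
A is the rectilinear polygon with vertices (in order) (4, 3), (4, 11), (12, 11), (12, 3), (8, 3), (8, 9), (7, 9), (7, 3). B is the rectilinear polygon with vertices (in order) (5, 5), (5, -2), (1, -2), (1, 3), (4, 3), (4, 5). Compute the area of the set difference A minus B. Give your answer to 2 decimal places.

|A| = 58, |A∩B| = 2.
|A ∖ B| = |A| − |A∩B| = 58 − 2 = 56.00.

56.00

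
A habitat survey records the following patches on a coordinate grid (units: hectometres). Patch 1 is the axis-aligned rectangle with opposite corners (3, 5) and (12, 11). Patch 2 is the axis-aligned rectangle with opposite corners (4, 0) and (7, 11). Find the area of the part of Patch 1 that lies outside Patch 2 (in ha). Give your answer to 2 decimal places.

36.00

|Patch 1∩Patch 2|: x∈[4,7], y∈[5,11] → 3·6 = 18.
|Patch 1| = 54.
|Patch 1 ∖ Patch 2| = |Patch 1| − |Patch 1∩Patch 2| = 54 − 18 = 36.00.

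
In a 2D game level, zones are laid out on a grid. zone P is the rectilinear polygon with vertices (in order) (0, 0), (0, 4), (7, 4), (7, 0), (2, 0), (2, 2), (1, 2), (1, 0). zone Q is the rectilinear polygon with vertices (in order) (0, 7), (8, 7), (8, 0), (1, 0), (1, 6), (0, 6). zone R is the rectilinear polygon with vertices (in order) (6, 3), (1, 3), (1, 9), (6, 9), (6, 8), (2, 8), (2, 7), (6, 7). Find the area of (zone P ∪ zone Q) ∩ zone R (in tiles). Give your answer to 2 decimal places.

The region (zone P ∪ zone Q) ∩ zone R is the polygon with vertices (1,6), (1,7), (2,7), (6,7), (6,3), (1,3), (1,4).
By the shoelace formula its area is 20.00.

20.00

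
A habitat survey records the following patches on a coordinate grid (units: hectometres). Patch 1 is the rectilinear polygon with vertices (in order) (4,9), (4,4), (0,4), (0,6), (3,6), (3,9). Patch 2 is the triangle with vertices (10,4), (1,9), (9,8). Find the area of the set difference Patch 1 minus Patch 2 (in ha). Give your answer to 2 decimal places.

|Patch 1| = 11, |Patch 1∩Patch 2| = 1.0764.
|Patch 1 ∖ Patch 2| = |Patch 1| − |Patch 1∩Patch 2| = 11 − 1.0764 = 9.92.

9.92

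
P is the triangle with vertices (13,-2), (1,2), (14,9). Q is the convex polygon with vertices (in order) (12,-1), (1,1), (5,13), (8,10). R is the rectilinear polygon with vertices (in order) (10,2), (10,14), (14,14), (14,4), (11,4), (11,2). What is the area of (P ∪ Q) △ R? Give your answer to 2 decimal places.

|P ∪ Q| = 109.3824.
|(P ∪ Q) ∩ R| = 16.5559.
|(P ∪ Q) △ R| = 109.3824 + 42 − 33.1119 = 118.27.

118.27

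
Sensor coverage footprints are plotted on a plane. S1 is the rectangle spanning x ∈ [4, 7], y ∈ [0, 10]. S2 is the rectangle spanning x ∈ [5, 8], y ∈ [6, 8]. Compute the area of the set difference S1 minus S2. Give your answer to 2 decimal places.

|S1∩S2|: x∈[5,7], y∈[6,8] → 2·2 = 4.
|S1| = 30.
|S1 ∖ S2| = |S1| − |S1∩S2| = 30 − 4 = 26.00.

26.00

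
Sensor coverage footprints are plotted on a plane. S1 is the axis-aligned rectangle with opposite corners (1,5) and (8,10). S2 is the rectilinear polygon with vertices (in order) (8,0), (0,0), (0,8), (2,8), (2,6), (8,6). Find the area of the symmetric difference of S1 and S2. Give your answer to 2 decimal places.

|S1| = 35, |S2| = 52, |S1∩S2| = 9.
|S1 △ S2| = |S1| + |S2| − 2·|S1∩S2| = 35 + 52 − 18 = 69.00.

69.00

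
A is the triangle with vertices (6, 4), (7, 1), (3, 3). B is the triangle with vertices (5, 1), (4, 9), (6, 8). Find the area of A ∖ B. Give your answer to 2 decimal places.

4.17

|A| = 5, |A∩B| = 0.8267.
|A ∖ B| = |A| − |A∩B| = 5 − 0.8267 = 4.17.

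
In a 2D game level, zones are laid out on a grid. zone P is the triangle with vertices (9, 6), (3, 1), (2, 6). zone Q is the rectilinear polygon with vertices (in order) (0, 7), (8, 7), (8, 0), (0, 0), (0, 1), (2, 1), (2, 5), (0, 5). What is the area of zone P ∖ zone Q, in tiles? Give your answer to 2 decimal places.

0.42

|zone P| = 17.5, |zone P∩zone Q| = 17.0833.
|zone P ∖ zone Q| = |zone P| − |zone P∩zone Q| = 17.5 − 17.0833 = 0.42.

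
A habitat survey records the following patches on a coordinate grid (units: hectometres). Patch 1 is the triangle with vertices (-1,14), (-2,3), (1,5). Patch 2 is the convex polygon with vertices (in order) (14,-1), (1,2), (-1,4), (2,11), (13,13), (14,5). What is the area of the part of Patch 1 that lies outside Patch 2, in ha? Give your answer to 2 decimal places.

12.52

|Patch 1| = 15.5, |Patch 1∩Patch 2| = 2.9829.
|Patch 1 ∖ Patch 2| = |Patch 1| − |Patch 1∩Patch 2| = 15.5 − 2.9829 = 12.52.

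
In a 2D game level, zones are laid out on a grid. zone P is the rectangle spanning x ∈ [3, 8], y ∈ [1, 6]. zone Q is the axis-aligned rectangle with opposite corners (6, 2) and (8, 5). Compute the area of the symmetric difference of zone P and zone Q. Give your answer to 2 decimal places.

19.00

|zone P∩zone Q|: x∈[6,8], y∈[2,5] → 2·3 = 6.
|zone P △ zone Q| = |zone P| + |zone Q| − 2·|zone P∩zone Q| = 25 + 6 − 12 = 19.00.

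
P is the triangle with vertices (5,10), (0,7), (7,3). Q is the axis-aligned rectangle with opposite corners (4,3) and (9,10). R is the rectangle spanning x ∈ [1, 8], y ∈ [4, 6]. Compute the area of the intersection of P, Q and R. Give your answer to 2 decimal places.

The intersection is the polygon with vertices (6.714,4), (5.25,4), (4,4.714), (4,6), (6.143,6).
By the shoelace formula its area is 4.41.

4.41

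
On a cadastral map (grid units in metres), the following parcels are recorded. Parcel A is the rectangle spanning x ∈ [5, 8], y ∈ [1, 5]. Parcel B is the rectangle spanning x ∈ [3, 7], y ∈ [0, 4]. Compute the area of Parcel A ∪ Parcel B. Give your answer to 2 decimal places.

22.00

By inclusion–exclusion:
Individual areas: |Parcel A| = 12, |Parcel B| = 16.
|Parcel A∩Parcel B|: x∈[5,7], y∈[1,4] → 2·3 = 6.
|Parcel A ∪ Parcel B| = 28 − 6 = 22.00.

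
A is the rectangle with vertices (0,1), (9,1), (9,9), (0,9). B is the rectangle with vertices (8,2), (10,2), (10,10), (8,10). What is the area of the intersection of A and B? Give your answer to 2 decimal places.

7.00

|A∩B|: x∈[8,9], y∈[2,9] → 1·7 = 7.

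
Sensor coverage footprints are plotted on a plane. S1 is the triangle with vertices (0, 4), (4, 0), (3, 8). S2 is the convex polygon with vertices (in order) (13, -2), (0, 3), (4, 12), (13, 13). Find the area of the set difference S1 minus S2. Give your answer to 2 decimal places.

1.99

|S1| = 14, |S1∩S2| = 12.0131.
|S1 ∖ S2| = |S1| − |S1∩S2| = 14 − 12.0131 = 1.99.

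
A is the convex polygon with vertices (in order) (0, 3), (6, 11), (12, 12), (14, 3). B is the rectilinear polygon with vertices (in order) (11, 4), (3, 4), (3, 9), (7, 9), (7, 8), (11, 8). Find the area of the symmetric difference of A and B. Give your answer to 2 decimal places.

|A| = 84, |B| = 36, |A∩B| = 34.5.
|A △ B| = |A| + |B| − 2·|A∩B| = 84 + 36 − 69 = 51.00.

51.00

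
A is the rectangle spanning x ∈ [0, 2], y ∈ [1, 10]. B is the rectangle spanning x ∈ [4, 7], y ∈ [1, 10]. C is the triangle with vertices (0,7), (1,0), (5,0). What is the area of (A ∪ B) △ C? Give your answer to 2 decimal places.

45.63

|A ∪ B| = 45.
|(A ∪ B) ∩ C| = 6.6857.
|(A ∪ B) △ C| = 45 + 14 − 13.3714 = 45.63.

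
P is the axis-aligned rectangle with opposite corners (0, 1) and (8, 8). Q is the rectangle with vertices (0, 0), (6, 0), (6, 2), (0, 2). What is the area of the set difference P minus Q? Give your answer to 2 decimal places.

50.00

|P∩Q|: x∈[0,6], y∈[1,2] → 6·1 = 6.
|P| = 56.
|P ∖ Q| = |P| − |P∩Q| = 56 − 6 = 50.00.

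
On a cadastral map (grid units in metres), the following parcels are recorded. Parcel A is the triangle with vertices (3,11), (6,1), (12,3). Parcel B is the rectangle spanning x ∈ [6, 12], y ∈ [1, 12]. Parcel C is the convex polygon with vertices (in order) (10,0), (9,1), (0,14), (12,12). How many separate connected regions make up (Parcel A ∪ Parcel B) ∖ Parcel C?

2

(Parcel A ∪ Parcel B) ∖ Parcel C splits into 2 disjoint pieces (area 10.0833, area 11.4706).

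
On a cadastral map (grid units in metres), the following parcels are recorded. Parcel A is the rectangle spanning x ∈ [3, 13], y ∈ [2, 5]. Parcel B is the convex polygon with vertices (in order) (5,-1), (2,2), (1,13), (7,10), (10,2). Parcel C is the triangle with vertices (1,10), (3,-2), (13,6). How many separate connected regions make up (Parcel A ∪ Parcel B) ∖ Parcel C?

3

(Parcel A ∪ Parcel B) ∖ Parcel C splits into 3 disjoint pieces (area 13.375, area 0.8, area 15.4353).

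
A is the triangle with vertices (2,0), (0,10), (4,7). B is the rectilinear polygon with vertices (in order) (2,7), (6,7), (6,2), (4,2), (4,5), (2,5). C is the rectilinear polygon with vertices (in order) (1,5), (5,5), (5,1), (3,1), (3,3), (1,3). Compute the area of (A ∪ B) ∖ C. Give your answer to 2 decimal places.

|A ∪ B| = 27.5714.
|(A ∪ B) ∩ C| = 6.8857.
|(A ∪ B) ∖ C| = 27.5714 − 6.8857 = 20.69.

20.69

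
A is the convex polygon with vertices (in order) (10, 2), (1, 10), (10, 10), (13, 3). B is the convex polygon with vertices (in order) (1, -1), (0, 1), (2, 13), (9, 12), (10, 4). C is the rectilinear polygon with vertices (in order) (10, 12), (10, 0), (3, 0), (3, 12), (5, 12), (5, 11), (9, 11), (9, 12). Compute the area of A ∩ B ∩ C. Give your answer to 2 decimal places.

30.59

The intersection is the polygon with vertices (9.25,10), (10,4), (8.615,3.231), (3,8.222), (3,10).
By the shoelace formula its area is 30.59.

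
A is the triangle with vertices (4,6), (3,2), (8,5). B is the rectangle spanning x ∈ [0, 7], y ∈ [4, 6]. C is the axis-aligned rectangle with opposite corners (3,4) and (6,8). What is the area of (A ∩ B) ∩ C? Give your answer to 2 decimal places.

The region (A ∩ B) ∩ C is the polygon with vertices (6,5.5), (6,4), (3.5,4), (4,6).
By the shoelace formula its area is 4.00.

4.00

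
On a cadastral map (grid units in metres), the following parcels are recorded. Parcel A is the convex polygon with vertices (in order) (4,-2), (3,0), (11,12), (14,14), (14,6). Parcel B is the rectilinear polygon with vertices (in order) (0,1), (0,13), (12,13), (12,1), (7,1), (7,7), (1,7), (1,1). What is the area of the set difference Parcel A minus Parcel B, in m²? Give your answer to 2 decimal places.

31.89

|Parcel A| = 68, |Parcel A∩Parcel B| = 36.1083.
|Parcel A ∖ Parcel B| = |Parcel A| − |Parcel A∩Parcel B| = 68 − 36.1083 = 31.89.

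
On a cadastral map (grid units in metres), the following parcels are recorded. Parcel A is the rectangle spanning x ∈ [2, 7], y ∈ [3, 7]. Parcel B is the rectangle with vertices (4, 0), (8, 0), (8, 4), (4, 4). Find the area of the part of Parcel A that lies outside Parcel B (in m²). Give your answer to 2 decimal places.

|Parcel A∩Parcel B|: x∈[4,7], y∈[3,4] → 3·1 = 3.
|Parcel A| = 20.
|Parcel A ∖ Parcel B| = |Parcel A| − |Parcel A∩Parcel B| = 20 − 3 = 17.00.

17.00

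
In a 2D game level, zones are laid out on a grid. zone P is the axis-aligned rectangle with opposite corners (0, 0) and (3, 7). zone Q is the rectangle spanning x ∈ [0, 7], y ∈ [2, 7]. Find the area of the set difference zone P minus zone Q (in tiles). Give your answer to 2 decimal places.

6.00

|zone P∩zone Q|: x∈[0,3], y∈[2,7] → 3·5 = 15.
|zone P| = 21.
|zone P ∖ zone Q| = |zone P| − |zone P∩zone Q| = 21 − 15 = 6.00.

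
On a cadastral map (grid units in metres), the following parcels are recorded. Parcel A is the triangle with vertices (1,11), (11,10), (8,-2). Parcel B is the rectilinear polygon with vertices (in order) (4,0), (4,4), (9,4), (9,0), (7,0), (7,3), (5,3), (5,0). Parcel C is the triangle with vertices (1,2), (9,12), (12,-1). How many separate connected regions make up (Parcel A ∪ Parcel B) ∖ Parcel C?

(Parcel A ∪ Parcel B) ∖ Parcel C splits into 4 disjoint pieces (area 2.5827, area 1.8913, area 1.0455, area 16.9655).

4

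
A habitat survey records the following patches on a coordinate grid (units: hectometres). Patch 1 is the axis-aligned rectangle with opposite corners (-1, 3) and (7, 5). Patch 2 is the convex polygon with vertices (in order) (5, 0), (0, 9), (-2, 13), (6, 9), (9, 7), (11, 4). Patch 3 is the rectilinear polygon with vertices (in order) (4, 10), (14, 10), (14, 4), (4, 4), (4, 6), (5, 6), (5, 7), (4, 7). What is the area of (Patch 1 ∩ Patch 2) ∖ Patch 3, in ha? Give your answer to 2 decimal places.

|Patch 1 ∩ Patch 2| = 8.4444.
|(Patch 1 ∩ Patch 2) ∩ Patch 3| = 3.
|(Patch 1 ∩ Patch 2) ∖ Patch 3| = 8.4444 − 3 = 5.44.

5.44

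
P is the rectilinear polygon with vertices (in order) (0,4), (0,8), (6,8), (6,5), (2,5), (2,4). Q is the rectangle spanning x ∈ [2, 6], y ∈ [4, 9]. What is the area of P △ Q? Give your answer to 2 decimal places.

|P| = 20, |Q| = 20, |P∩Q| = 12.
|P △ Q| = |P| + |Q| − 2·|P∩Q| = 20 + 20 − 24 = 16.00.

16.00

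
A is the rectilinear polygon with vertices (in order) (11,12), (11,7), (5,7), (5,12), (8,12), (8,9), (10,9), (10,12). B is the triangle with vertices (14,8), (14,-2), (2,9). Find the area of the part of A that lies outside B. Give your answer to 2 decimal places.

15.00

|A| = 24, |A∩B| = 9.
|A ∖ B| = |A| − |A∩B| = 24 − 9 = 15.00.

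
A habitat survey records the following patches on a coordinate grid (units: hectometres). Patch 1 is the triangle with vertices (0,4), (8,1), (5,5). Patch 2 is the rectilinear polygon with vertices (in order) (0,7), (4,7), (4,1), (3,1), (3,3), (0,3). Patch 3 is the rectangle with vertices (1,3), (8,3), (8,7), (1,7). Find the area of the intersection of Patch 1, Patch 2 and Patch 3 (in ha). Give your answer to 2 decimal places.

The intersection is the polygon with vertices (4,4.8), (4,3), (3,3), (2.667,3), (1,3.625), (1,4.2).
By the shoelace formula its area is 3.98.

3.98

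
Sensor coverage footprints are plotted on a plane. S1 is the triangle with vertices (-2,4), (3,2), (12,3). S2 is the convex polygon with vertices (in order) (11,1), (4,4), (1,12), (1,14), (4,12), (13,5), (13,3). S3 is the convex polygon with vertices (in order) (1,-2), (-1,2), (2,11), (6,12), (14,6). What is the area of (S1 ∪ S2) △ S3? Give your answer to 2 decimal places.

|S1 ∪ S2| = 78.7071.
|(S1 ∪ S2) ∩ S3| = 62.3547.
|(S1 ∪ S2) △ S3| = 78.7071 + 111.5 − 124.7093 = 65.50.

65.50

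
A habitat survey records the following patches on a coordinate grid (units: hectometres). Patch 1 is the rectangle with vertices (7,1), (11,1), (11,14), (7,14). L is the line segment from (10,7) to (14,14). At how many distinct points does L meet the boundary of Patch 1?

1

The segment meets the boundary at (11,8.75).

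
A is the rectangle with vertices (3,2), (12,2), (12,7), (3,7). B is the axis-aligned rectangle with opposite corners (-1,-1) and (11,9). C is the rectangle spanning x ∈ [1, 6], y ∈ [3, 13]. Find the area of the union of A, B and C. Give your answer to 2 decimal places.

By inclusion–exclusion:
Individual areas: |A| = 45, |B| = 120, |C| = 50.
|A∩B|: x∈[3,11], y∈[2,7] → 8·5 = 40.
|A∩C|: x∈[3,6], y∈[3,7] → 3·4 = 12.
|B∩C|: x∈[1,6], y∈[3,9] → 5·6 = 30.
|A∩B∩C| = 12.
|A ∪ B ∪ C| = 215 − 82 + 12 = 145.00.

145.00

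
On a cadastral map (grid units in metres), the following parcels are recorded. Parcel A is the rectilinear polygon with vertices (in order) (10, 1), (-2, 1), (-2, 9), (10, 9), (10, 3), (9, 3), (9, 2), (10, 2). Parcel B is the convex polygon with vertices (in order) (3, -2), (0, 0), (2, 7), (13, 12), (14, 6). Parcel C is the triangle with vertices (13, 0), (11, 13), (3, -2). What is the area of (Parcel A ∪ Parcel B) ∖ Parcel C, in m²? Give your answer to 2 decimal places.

91.74

|Parcel A ∪ Parcel B| = 135.0412.
|(Parcel A ∪ Parcel B) ∩ Parcel C| = 43.2989.
|(Parcel A ∪ Parcel B) ∖ Parcel C| = 135.0412 − 43.2989 = 91.74.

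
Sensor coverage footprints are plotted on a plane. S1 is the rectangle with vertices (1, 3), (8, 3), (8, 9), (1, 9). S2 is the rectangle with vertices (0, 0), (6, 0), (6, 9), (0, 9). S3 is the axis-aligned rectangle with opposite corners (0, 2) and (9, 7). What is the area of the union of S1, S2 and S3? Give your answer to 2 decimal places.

73.00

By inclusion–exclusion:
Individual areas: |S1| = 42, |S2| = 54, |S3| = 45.
|S1∩S2|: x∈[1,6], y∈[3,9] → 5·6 = 30.
|S1∩S3|: x∈[1,8], y∈[3,7] → 7·4 = 28.
|S2∩S3|: x∈[0,6], y∈[2,7] → 6·5 = 30.
|S1∩S2∩S3| = 20.
|S1 ∪ S2 ∪ S3| = 141 − 88 + 20 = 73.00.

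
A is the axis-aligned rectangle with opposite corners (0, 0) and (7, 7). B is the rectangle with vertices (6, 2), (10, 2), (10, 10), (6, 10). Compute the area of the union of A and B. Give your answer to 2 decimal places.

76.00

By inclusion–exclusion:
Individual areas: |A| = 49, |B| = 32.
|A∩B|: x∈[6,7], y∈[2,7] → 1·5 = 5.
|A ∪ B| = 81 − 5 = 76.00.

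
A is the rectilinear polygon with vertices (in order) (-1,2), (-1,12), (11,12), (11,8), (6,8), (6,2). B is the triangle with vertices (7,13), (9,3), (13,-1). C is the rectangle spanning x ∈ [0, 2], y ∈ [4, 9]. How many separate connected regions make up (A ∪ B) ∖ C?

(A ∪ B) ∖ C is a single connected region.

1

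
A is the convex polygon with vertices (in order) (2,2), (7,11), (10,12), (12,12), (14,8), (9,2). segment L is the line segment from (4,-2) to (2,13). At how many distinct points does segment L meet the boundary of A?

2

The segment meets the boundary at (3.183,4.129), (3.467,2).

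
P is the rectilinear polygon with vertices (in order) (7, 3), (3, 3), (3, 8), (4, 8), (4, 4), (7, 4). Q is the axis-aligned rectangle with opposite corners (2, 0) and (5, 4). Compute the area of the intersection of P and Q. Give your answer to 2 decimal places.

2.00

The intersection is the polygon with vertices (3,3), (3,4), (4,4), (5,4), (5,3).
By the shoelace formula its area is 2.00.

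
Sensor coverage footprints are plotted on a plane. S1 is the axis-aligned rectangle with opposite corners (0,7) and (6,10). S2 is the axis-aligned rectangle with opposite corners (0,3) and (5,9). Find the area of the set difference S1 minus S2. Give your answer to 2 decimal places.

8.00

|S1∩S2|: x∈[0,5], y∈[7,9] → 5·2 = 10.
|S1| = 18.
|S1 ∖ S2| = |S1| − |S1∩S2| = 18 − 10 = 8.00.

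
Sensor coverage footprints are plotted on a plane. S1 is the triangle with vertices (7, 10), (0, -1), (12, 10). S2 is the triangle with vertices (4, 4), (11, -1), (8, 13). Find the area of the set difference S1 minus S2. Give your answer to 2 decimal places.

|S1| = 27.5, |S1∩S2| = 16.1813.
|S1 ∖ S2| = |S1| − |S1∩S2| = 27.5 − 16.1813 = 11.32.

11.32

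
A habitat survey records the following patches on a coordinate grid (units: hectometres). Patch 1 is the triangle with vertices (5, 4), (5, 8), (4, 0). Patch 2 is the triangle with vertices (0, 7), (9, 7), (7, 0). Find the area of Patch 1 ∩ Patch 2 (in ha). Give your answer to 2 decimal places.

The intersection is the polygon with vertices (5,4), (4.6,2.4), (4.333,2.667), (4.875,7), (5,7).
By the shoelace formula its area is 1.54.

1.54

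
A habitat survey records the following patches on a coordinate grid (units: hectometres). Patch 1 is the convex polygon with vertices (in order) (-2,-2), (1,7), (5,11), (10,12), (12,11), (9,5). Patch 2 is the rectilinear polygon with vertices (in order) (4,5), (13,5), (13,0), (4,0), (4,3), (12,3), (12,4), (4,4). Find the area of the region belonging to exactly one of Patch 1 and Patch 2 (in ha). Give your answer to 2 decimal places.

|Patch 1| = 83.5, |Patch 2| = 37, |Patch 1∩Patch 2| = 5.3117.
|Patch 1 △ Patch 2| = |Patch 1| + |Patch 2| − 2·|Patch 1∩Patch 2| = 83.5 + 37 − 10.6234 = 109.88.

109.88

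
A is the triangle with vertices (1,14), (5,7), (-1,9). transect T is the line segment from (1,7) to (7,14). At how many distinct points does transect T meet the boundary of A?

2

The segment meets the boundary at (3.4,9.8), (1.889,8.037).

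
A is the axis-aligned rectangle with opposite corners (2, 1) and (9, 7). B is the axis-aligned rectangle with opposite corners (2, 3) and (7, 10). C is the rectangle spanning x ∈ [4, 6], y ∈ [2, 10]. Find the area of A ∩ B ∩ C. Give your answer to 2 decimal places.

The intersection is the polygon with vertices (4,3), (4,7), (6,7), (6,3).
By the shoelace formula its area is 8.00.

8.00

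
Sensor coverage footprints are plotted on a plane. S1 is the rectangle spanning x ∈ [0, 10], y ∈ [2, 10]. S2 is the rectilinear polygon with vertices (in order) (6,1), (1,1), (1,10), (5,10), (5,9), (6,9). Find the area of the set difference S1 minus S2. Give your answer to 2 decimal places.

41.00

|S1| = 80, |S1∩S2| = 39.
|S1 ∖ S2| = |S1| − |S1∩S2| = 80 − 39 = 41.00.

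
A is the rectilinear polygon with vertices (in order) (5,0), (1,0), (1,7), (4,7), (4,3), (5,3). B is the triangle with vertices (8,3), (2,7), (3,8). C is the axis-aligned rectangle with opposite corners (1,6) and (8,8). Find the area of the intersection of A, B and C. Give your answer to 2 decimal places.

The intersection is the polygon with vertices (4,6), (3.5,6), (2,7), (4,7).
By the shoelace formula its area is 1.25.

1.25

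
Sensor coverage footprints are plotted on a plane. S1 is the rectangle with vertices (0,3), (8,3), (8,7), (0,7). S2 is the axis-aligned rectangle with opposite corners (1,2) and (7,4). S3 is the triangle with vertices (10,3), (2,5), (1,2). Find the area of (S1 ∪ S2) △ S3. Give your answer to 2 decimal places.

|S1 ∪ S2| = 38.
|(S1 ∪ S2) ∩ S3| = 12.
|(S1 ∪ S2) △ S3| = 38 + 13 − 24 = 27.00.

27.00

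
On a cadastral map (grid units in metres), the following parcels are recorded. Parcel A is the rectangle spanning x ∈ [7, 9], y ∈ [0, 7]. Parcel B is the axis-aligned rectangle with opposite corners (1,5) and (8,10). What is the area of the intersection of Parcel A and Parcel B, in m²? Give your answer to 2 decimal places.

2.00

|Parcel A∩Parcel B|: x∈[7,8], y∈[5,7] → 1·2 = 2.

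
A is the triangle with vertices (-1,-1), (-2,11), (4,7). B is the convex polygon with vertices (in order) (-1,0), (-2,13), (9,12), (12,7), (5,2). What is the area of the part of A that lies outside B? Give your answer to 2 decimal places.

|A| = 34, |A∩B| = 32.2674.
|A ∖ B| = |A| − |A∩B| = 34 − 32.2674 = 1.73.

1.73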